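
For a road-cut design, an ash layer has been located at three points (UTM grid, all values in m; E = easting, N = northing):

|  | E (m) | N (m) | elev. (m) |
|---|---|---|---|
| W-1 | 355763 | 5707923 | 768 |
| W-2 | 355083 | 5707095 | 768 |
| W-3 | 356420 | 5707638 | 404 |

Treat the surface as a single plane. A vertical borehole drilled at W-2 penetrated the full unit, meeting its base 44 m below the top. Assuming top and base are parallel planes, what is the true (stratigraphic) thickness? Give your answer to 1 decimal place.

Two edge vectors: W-1→W-2 = (-680, -828, 0), W-1→W-3 = (657, -285, -364).
Normal n = (W-1→W-2) × (W-1→W-3) = (301392, -247520, 737796).
So ∂z/∂E = −n_x/n_z = −0.40850 and ∂z/∂N = −n_y/n_z = 0.33549.
|∇z| = √(a²+b²) = 0.52861, so dip δ = arctan(0.52861) = 27.86°.
True thickness = vertical thickness × cos δ = 44 × cos 27.86° = 38.9 m.

38.9 m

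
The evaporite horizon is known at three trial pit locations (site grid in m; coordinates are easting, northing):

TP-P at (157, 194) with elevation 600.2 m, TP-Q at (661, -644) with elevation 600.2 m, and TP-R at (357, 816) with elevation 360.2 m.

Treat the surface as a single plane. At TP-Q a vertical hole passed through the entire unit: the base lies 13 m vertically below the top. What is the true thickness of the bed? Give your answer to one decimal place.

Two edge vectors: TP-P→TP-Q = (504, -838, 0), TP-P→TP-R = (200, 622, -240).
Normal n = (TP-P→TP-Q) × (TP-P→TP-R) = (201120, 120960, 481088).
So ∂z/∂easting = −n_x/n_z = −0.41805 and ∂z/∂northing = −n_y/n_z = −0.25143.
|∇z| = √(a²+b²) = 0.48784, so dip δ = arctan(0.48784) = 26.00°.
True thickness = vertical thickness × cos δ = 13 × cos 26.00° = 11.7 m.

11.7 m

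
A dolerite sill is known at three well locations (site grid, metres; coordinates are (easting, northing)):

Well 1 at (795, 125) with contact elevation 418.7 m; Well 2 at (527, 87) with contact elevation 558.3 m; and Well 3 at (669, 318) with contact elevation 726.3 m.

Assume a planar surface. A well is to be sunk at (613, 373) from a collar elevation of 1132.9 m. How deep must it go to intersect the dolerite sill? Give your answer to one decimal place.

305.2 m

Two edge vectors: Well 1→Well 2 = (-268, -38, 139.6), Well 1→Well 3 = (-126, 193, 307.6).
Normal n = (Well 1→Well 2) × (Well 1→Well 3) = (-38631.6, 64847.2, -56512).
So ∂z/∂E = −n_x/n_z = −0.68360 and ∂z/∂N = −n_y/n_z = 1.14749.
Intercept c from Well 1: 418.7 + 543.46 − 143.44 = 818.73.
At (613, 373): z_contact = −419.05 + 428.02 + 818.73 = 827.69 m.
Depth below ground = 1132.9 − 827.69 = 305.2 m.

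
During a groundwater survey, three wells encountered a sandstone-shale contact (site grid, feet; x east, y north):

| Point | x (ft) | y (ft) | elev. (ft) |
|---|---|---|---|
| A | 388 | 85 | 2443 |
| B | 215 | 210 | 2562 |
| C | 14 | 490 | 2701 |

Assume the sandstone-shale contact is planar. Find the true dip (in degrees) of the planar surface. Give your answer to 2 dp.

34.37°

Let the plane be z = a·x + b·y + c.
B−A: −173a + 125b = 119;  C−A: −374a + 405b = 258.
Solving gives a = −0.68389, b = 0.00549.
Gradient magnitude |∇z| = √(a² + b²) = √(0.46771 + 0.00003) = 0.68392.
True dip = arctan(0.68392) = 34.37°, dipping toward E (azimuth ≈ 090°).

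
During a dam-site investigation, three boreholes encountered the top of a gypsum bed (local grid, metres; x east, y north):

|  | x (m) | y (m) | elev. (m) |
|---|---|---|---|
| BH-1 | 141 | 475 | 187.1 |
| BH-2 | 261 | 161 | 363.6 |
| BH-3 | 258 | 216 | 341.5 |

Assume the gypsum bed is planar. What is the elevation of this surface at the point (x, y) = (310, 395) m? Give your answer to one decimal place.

Let the plane be z = a·x + b·y + c.
BH-2−BH-1: 120a − 314b = 176.5;  BH-3−BH-1: 117a − 259b = 154.4.
Solving gives a = 0.48924, b = −0.37513.
Then c = 187.1 − a·141 − b·475 = 296.31.
At (310, 395): z = 151.7 − 148.2 + 296.31 = 299.8 m.

299.8 m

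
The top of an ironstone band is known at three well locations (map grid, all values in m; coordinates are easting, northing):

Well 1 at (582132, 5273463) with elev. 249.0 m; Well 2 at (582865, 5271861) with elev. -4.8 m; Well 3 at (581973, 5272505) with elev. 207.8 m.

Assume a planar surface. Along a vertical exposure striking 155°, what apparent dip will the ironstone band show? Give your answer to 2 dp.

Two edge vectors: Well 1→Well 2 = (733, -1602, -253.8), Well 1→Well 3 = (-159, -958, -41.2).
Normal n = (Well 1→Well 2) × (Well 1→Well 3) = (-177138, 70553.8, -956932).
So ∂z/∂easting = −n_x/n_z = −0.18511 and ∂z/∂northing = −n_y/n_z = 0.07373.
Unit vector along 155° is (sin 155°, cos 155°) = (0.4226, -0.9063).
Slope in that direction = a·(0.4226) + b·(-0.9063) = −0.14505.
Apparent dip = arctan|0.14505| = 8.25° (true dip is 11.3°, so apparent ≤ true as expected).

8.25°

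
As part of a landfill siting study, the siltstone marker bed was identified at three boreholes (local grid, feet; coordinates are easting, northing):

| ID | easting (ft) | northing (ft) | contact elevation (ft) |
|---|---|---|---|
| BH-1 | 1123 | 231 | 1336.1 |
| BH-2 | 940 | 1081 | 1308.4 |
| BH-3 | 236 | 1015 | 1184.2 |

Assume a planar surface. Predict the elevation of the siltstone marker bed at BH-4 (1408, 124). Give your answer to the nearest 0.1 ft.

1385.7 ft

Let the plane be z = a·easting + b·northing + c.
BH-2−BH-1: −183a + 850b = −27.7;  BH-3−BH-1: −887a + 784b = −151.9.
Solving gives a = 0.175925, b = 0.005287.
Then c = 1336.1 − a·1123 − b·231 = 1137.32.
At (1408, 124): z = 247.7 + 0.7 + 1137.32 = 1385.7 ft.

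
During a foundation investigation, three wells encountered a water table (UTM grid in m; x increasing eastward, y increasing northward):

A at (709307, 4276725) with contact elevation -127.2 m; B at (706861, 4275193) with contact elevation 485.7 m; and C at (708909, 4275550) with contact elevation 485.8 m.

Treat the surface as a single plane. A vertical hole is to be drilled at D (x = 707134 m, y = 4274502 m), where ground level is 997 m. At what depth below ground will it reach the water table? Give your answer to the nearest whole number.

102 m

Two edge vectors: A→B = (-2446, -1532, 612.9), A→C = (-398, -1175, 613).
Normal n = (A→B) × (A→C) = (-218958.5, 1255463.8, 2264314).
So ∂z/∂x = −n_x/n_z = 0.09669971 and ∂z/∂y = −n_y/n_z = −0.55445658.
Intercept c from A: -127.2 − 68589.78 + 2371258.32 = 2302541.34.
At (707134, 4274502): z_contact = 68379.7 − 2370025.8 + 2302541.34 = 895.2 m.
Depth below ground = 997 − 895.2 = 102 m.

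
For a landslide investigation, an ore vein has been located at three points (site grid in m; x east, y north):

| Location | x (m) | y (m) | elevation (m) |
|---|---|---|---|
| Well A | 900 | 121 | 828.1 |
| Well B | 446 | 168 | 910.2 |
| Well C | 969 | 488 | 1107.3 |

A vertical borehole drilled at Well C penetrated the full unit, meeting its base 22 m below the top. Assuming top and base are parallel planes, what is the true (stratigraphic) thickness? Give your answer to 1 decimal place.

17.3 m

Let the plane be z = a·x + b·y + c.
Well B−Well A: −454a + 47b = 82.1;  Well C−Well A: 69a + 367b = 279.2.
Solving gives a = −0.10013, b = 0.77959.
|∇z| = √(a²+b²) = 0.78599, so dip δ = arctan(0.78599) = 38.17°.
True thickness = vertical thickness × cos δ = 22 × cos 38.17° = 17.3 m.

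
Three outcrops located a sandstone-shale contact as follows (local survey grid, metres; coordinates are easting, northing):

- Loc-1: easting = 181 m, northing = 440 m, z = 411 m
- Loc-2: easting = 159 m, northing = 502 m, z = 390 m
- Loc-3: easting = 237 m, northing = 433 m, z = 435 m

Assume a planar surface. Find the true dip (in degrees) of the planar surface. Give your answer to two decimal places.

Let the plane be z = a·easting + b·northing + c.
Loc-2−Loc-1: −22a + 62b = −21;  Loc-3−Loc-1: 56a − 7b = 24.
Solving gives a = 0.40416, b = −0.19530.
Gradient magnitude |∇z| = √(a² + b²) = √(0.16334 + 0.03814) = 0.44887.
True dip = arctan(0.44887) = 24.17°, dipping toward WNW (azimuth ≈ 296°).

24.17°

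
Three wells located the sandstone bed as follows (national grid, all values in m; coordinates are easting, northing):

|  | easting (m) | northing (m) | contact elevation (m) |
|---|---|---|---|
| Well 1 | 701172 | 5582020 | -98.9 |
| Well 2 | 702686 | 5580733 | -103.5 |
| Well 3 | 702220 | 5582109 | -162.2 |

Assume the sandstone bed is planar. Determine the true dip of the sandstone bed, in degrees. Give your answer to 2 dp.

4.72°

Two edge vectors: Well 1→Well 2 = (1514, -1287, -4.6), Well 1→Well 3 = (1048, 89, -63.3).
Normal n = (Well 1→Well 2) × (Well 1→Well 3) = (81876.5, 91015.4, 1483522).
So ∂z/∂easting = −n_x/n_z = −0.05519 and ∂z/∂northing = −n_y/n_z = −0.06135.
Gradient magnitude |∇z| = √(a² + b²) = √(0.00305 + 0.00376) = 0.08252.
True dip = arctan(0.08252) = 4.72°, dipping toward NE (azimuth ≈ 042°).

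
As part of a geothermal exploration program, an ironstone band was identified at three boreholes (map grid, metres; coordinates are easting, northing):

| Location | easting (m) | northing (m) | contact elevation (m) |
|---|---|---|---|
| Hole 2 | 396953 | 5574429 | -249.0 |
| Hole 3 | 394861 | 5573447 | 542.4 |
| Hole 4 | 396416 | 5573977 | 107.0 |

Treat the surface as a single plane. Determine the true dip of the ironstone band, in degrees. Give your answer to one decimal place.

Let the plane be z = a·easting + b·northing + c.
Hole 3−Hole 2: −2092a − 982b = 791.4;  Hole 4−Hole 2: −537a − 452b = 356.
Solving gives a = −0.01942, b = −0.76454.
Gradient magnitude |∇z| = √(a² + b²) = √(0.00038 + 0.58453) = 0.76479.
True dip = arctan(0.76479) = 37.4°, dipping toward N (azimuth ≈ 001°).

37.4°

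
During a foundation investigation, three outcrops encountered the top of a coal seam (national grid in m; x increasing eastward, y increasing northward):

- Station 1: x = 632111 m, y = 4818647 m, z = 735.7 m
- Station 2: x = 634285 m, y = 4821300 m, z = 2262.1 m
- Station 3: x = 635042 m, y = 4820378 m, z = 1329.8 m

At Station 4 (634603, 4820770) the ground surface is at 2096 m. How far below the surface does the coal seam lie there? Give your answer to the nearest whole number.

339 m

Two edge vectors: Station 1→Station 2 = (2174, 2653, 1526.4), Station 1→Station 3 = (2931, 1731, 594.1).
Normal n = (Station 1→Station 2) × (Station 1→Station 3) = (-1066051.1, 3182305, -4012749).
So ∂z/∂x = −n_x/n_z = −0.26566603 and ∂z/∂y = −n_y/n_z = 0.79304861.
Intercept c from Station 1: 735.7 + 167930.42 − 3821421.29 = −3652755.16.
At (634603, 4820770): z_contact = −168592.5 + 3823104.9 − 3652755.16 = 1757.3 m.
Depth below ground = 2096 − 1757.3 = 339 m.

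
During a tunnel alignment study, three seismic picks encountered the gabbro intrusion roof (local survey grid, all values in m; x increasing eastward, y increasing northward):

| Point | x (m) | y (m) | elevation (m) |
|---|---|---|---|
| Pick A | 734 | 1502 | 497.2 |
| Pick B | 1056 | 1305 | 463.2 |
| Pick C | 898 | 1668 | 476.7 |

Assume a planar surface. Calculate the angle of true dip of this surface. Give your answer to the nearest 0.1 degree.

Two edge vectors: Pick A→Pick B = (322, -197, -34), Pick A→Pick C = (164, 166, -20.5).
Normal n = (Pick A→Pick B) × (Pick A→Pick C) = (9682.5, 1025, 85760).
So ∂z/∂x = −n_x/n_z = −0.11290 and ∂z/∂y = −n_y/n_z = −0.01195.
Gradient magnitude |∇z| = √(a² + b²) = √(0.01275 + 0.00014) = 0.11353.
True dip = arctan(0.11353) = 6.5°, dipping toward E (azimuth ≈ 084°).

6.5°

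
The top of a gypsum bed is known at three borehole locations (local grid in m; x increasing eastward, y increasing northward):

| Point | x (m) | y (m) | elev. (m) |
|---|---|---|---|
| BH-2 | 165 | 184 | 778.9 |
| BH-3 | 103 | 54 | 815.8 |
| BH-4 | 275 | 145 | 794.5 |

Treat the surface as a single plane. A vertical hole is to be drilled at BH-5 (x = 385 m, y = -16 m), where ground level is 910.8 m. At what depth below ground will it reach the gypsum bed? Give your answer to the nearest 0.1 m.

Two edge vectors: BH-2→BH-3 = (-62, -130, 36.9), BH-2→BH-4 = (110, -39, 15.6).
Normal n = (BH-2→BH-3) × (BH-2→BH-4) = (-588.9, 5026.2, 16718).
So ∂z/∂x = −n_x/n_z = 0.03523 and ∂z/∂y = −n_y/n_z = −0.30065.
Intercept c from BH-2: 778.9 − 5.81 + 55.32 = 828.41.
At (385, -16): z_contact = 13.56 + 4.81 + 828.41 = 846.78 m.
Depth below ground = 910.8 − 846.78 = 64.0 m.

64.0 m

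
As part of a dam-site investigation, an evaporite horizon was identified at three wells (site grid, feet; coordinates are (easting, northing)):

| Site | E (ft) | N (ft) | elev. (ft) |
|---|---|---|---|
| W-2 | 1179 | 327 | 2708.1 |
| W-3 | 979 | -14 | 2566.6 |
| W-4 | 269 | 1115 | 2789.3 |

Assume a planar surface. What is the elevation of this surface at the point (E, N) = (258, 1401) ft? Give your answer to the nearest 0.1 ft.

2876.0 ft

Two edge vectors: W-2→W-3 = (-200, -341, -141.5), W-2→W-4 = (-910, 788, 81.2).
Normal n = (W-2→W-3) × (W-2→W-4) = (83812.8, 145005, -467910).
So ∂z/∂E = −n_x/n_z = 0.179122 and ∂z/∂N = −n_y/n_z = 0.309899.
Intercept c from W-2: 2708.1 − 211.18 − 101.34 = 2395.58.
At (258, 1401): z = 46.2 + 434.2 + 2395.58 = 2876.0 ft.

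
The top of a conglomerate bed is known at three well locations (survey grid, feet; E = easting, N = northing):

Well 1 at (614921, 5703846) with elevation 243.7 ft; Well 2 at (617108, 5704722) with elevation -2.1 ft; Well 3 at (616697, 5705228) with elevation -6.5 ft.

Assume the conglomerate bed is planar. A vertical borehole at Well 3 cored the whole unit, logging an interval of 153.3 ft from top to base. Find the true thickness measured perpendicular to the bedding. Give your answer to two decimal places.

152.35 ft

Two edge vectors: Well 1→Well 2 = (2187, 876, -245.8), Well 1→Well 3 = (1776, 1382, -250.2).
Normal n = (Well 1→Well 2) × (Well 1→Well 3) = (120520.4, 110646.6, 1466658).
So ∂z/∂E = −n_x/n_z = −0.08217 and ∂z/∂N = −n_y/n_z = −0.07544.
|∇z| = √(a²+b²) = 0.11155, so dip δ = arctan(0.11155) = 6.37°.
True thickness = vertical thickness × cos δ = 153.3 × cos 6.37° = 152.35 ft.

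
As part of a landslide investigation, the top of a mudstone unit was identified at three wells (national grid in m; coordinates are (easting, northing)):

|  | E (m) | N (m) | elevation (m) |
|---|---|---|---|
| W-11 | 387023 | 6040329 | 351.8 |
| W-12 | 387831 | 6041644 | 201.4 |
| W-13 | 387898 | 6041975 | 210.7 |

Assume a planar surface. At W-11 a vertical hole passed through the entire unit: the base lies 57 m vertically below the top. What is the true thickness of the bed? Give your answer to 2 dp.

Let the plane be z = a·E + b·N + c.
W-12−W-11: 808a + 1315b = −150.4;  W-13−W-11: 875a + 1646b = −141.1.
Solving gives a = −0.34577, b = 0.09809.
|∇z| = √(a²+b²) = 0.35942, so dip δ = arctan(0.35942) = 19.77°.
True thickness = vertical thickness × cos δ = 57 × cos 19.77° = 53.64 m.

53.64 m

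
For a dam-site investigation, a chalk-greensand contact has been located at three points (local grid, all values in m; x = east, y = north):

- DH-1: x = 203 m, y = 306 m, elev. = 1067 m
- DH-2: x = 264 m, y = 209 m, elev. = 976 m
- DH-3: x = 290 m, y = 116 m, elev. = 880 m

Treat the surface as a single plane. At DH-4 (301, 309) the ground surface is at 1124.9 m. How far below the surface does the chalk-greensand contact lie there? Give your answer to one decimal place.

Two edge vectors: DH-1→DH-2 = (61, -97, -91), DH-1→DH-3 = (87, -190, -187).
Normal n = (DH-1→DH-2) × (DH-1→DH-3) = (849, 3490, -3151).
So ∂z/∂x = −n_x/n_z = 0.26944 and ∂z/∂y = −n_y/n_z = 1.10758.
Intercept c from DH-1: 1067 − 54.70 − 338.92 = 673.38.
At (301, 309): z_contact = 81.10 + 342.24 + 673.38 = 1096.73 m.
Depth below ground = 1124.9 − 1096.73 = 28.2 m.

28.2 m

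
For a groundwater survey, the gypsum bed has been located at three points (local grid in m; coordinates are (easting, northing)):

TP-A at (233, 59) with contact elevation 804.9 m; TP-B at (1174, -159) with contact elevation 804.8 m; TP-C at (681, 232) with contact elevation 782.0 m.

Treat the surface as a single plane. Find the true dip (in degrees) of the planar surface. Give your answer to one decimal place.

4.8°

Let the plane be z = a·E + b·N + c.
TP-B−TP-A: 941a − 218b = −0.1;  TP-C−TP-A: 448a + 173b = −22.9.
Solving gives a = −0.01923, b = −0.08256.
Gradient magnitude |∇z| = √(a² + b²) = √(0.00037 + 0.00682) = 0.08477.
True dip = arctan(0.08477) = 4.8°, dipping toward NNE (azimuth ≈ 013°).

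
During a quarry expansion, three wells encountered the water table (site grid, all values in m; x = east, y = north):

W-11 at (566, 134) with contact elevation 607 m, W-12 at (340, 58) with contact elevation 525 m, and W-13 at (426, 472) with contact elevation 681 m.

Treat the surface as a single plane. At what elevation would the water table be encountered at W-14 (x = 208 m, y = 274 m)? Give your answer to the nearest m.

Two edge vectors: W-11→W-12 = (-226, -76, -82), W-11→W-13 = (-140, 338, 74).
Normal n = (W-11→W-12) × (W-11→W-13) = (22092, 28204, -87028).
So ∂z/∂x = −n_x/n_z = 0.25385 and ∂z/∂y = −n_y/n_z = 0.32408.
Intercept c from W-11: 607 − 143.68 − 43.43 = 419.89.
At (208, 274): z = 52.8 + 88.8 + 419.89 = 561.5 m.

561 m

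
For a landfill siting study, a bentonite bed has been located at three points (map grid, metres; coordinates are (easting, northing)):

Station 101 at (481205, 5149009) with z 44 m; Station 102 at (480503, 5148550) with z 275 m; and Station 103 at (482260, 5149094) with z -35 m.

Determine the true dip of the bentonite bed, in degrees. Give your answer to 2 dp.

Two edge vectors: Station 101→Station 102 = (-702, -459, 231), Station 101→Station 103 = (1055, 85, -79).
Normal n = (Station 101→Station 102) × (Station 101→Station 103) = (16626, 188247, 424575).
So ∂z/∂E = −n_x/n_z = −0.03916 and ∂z/∂N = −n_y/n_z = −0.44338.
Gradient magnitude |∇z| = √(a² + b²) = √(0.00153 + 0.19658) = 0.44510.
True dip = arctan(0.44510) = 23.99°, dipping toward N (azimuth ≈ 005°).

23.99°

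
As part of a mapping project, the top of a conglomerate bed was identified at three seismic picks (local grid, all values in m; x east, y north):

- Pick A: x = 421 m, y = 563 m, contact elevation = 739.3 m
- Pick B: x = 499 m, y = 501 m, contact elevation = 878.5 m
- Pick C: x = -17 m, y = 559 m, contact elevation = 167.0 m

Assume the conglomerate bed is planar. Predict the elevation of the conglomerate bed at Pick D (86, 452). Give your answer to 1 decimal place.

365.8 m

Two edge vectors: Pick A→Pick B = (78, -62, 139.2), Pick A→Pick C = (-438, -4, -572.3).
Normal n = (Pick A→Pick B) × (Pick A→Pick C) = (36039.4, -16330.2, -27468).
So ∂z/∂x = −n_x/n_z = 1.31205 and ∂z/∂y = −n_y/n_z = −0.59452.
Intercept c from Pick A: 739.3 − 552.37 + 334.71 = 521.64.
At (86, 452): z = 112.8 − 268.7 + 521.64 = 365.8 m.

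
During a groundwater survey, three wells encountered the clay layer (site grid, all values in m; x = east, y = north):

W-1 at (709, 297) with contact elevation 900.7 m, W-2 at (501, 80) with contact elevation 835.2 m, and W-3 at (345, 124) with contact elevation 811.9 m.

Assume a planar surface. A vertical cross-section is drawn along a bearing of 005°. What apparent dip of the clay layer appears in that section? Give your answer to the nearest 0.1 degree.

Two edge vectors: W-1→W-2 = (-208, -217, -65.5), W-1→W-3 = (-364, -173, -88.8).
Normal n = (W-1→W-2) × (W-1→W-3) = (7938.1, 5371.6, -43004).
So ∂z/∂x = −n_x/n_z = 0.18459 and ∂z/∂y = −n_y/n_z = 0.12491.
Unit vector along 005° is (sin 5°, cos 5°) = (0.0872, 0.9962).
Slope in that direction = a·(0.0872) + b·(0.9962) = 0.14052.
Apparent dip = arctan|0.14052| = 8.0° (true dip is 12.6°, so apparent ≤ true as expected).

8.0°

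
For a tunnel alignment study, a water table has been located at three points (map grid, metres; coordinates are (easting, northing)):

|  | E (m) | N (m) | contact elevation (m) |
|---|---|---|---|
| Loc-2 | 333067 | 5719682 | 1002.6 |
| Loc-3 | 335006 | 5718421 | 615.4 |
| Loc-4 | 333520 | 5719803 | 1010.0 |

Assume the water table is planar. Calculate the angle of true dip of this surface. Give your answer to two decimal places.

Two edge vectors: Loc-2→Loc-3 = (1939, -1261, -387.2), Loc-2→Loc-4 = (453, 121, 7.4).
Normal n = (Loc-2→Loc-3) × (Loc-2→Loc-4) = (37519.8, -189750.2, 805852).
So ∂z/∂E = −n_x/n_z = −0.04656 and ∂z/∂N = −n_y/n_z = 0.23547.
Gradient magnitude |∇z| = √(a² + b²) = √(0.00217 + 0.05544) = 0.24002.
True dip = arctan(0.24002) = 13.50°, dipping toward S (azimuth ≈ 169°).

13.50°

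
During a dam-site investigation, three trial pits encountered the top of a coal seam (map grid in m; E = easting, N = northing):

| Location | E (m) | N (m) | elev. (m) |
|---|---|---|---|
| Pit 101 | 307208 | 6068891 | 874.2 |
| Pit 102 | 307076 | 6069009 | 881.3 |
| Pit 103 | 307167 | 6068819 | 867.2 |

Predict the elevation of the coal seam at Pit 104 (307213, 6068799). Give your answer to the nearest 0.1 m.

866.5 m

Let the plane be z = a·E + b·N + c.
Pit 102−Pit 101: −132a + 118b = 7.1;  Pit 103−Pit 101: −41a − 72b = −7.
Solving gives a = 0.021949519, b = 0.084723191.
Then c = 874.2 − a·307208 − b·6068891 = −520044.68.
At (307213, 6068799): z = 6743.2 + 514168.0 − 520044.68 = 866.5 m.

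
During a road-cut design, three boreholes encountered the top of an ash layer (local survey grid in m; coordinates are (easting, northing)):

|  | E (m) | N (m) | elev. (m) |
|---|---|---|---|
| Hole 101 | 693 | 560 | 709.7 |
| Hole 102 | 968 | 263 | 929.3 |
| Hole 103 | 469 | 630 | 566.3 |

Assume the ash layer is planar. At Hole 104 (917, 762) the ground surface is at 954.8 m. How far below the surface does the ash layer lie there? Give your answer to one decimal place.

157.8 m

Two edge vectors: Hole 101→Hole 102 = (275, -297, 219.6), Hole 101→Hole 103 = (-224, 70, -143.4).
Normal n = (Hole 101→Hole 102) × (Hole 101→Hole 103) = (27217.8, -9755.4, -47278).
So ∂z/∂E = −n_x/n_z = 0.57570 and ∂z/∂N = −n_y/n_z = −0.20634.
Intercept c from Hole 101: 709.7 − 398.96 + 115.55 = 426.29.
At (917, 762): z_contact = 527.91 − 157.23 + 426.29 = 796.98 m.
Depth below ground = 954.8 − 796.98 = 157.8 m.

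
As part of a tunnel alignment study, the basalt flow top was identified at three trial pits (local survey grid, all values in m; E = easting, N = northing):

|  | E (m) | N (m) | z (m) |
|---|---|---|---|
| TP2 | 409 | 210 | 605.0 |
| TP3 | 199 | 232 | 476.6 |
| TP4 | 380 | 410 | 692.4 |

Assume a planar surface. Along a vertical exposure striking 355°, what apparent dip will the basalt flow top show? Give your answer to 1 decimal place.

Two edge vectors: TP2→TP3 = (-210, 22, -128.4), TP2→TP4 = (-29, 200, 87.4).
Normal n = (TP2→TP3) × (TP2→TP4) = (27602.8, 22077.6, -41362).
So ∂z/∂E = −n_x/n_z = 0.66735 and ∂z/∂N = −n_y/n_z = 0.53377.
Unit vector along 355° is (sin 355°, cos 355°) = (-0.0872, 0.9962).
Slope in that direction = a·(-0.0872) + b·(0.9962) = 0.47357.
Apparent dip = arctan|0.47357| = 25.3° (true dip is 40.5°, so apparent ≤ true as expected).

25.3°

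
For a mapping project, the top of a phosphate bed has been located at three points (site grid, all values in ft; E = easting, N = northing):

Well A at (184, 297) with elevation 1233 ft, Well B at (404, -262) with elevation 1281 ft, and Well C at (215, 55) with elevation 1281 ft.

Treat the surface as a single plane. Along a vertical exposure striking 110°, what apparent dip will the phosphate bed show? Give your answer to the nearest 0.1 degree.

Two edge vectors: Well A→Well B = (220, -559, 48), Well A→Well C = (31, -242, 48).
Normal n = (Well A→Well B) × (Well A→Well C) = (-15216, -9072, -35911).
So ∂z/∂E = −n_x/n_z = −0.42371 and ∂z/∂N = −n_y/n_z = −0.25262.
Unit vector along 110° is (sin 110°, cos 110°) = (0.9397, -0.3420).
Slope in that direction = a·(0.9397) + b·(-0.3420) = −0.31176.
Apparent dip = arctan|0.31176| = 17.3° (true dip is 26.3°, so apparent ≤ true as expected).

17.3°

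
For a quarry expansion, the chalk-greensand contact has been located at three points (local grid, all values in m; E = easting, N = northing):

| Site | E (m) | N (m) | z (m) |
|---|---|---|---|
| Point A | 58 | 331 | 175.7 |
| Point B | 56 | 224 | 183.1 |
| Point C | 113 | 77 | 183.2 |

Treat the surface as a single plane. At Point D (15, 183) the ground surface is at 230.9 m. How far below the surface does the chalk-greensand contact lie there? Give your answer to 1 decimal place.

38.2 m

Let the plane be z = a·E + b·N + c.
Point B−Point A: −2a − 107b = 7.4;  Point C−Point A: 55a − 254b = 7.5.
Solving gives a = −0.16848, b = −0.06601.
Then c = 175.7 − a·58 − b·331 = 207.32.
At (15, 183): z_contact = −2.53 − 12.08 + 207.32 = 192.71 m.
Depth below ground = 230.9 − 192.71 = 38.2 m.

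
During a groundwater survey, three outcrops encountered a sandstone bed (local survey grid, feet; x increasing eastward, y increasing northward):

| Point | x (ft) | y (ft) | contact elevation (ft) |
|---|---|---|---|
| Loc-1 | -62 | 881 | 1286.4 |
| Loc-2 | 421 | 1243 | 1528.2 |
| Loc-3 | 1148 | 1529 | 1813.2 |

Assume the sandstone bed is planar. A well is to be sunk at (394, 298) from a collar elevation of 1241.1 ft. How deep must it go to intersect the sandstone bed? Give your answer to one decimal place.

Let the plane be z = a·x + b·y + c.
Loc-2−Loc-1: 483a + 362b = 241.8;  Loc-3−Loc-1: 1210a + 648b = 526.8.
Solving gives a = 0.272043, b = 0.304981.
Then c = 1286.4 − a·-62 − b·881 = 1034.58.
At (394, 298): z_contact = 107.19 + 90.88 + 1034.58 = 1232.65 ft.
Depth below ground = 1241.1 − 1232.65 = 8.5 ft.

8.5 ft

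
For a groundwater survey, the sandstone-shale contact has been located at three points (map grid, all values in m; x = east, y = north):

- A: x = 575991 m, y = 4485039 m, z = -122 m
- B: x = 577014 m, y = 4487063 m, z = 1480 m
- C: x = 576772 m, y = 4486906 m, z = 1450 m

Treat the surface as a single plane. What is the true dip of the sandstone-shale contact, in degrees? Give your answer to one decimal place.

Let the plane be z = a·x + b·y + c.
B−A: 1023a + 2024b = 1602;  C−A: 781a + 1867b = 1572.
Solving gives a = −0.57957, b = 1.08444.
Gradient magnitude |∇z| = √(a² + b²) = √(0.33591 + 1.17601) = 1.22960.
True dip = arctan(1.22960) = 50.9°, dipping toward SSE (azimuth ≈ 152°).

50.9°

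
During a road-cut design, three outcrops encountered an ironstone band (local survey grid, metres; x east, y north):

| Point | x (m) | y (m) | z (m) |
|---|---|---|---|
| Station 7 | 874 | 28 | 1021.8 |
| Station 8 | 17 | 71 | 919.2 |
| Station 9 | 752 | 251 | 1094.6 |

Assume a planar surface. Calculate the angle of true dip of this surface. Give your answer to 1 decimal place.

23.1°

Let the plane be z = a·x + b·y + c.
Station 8−Station 7: −857a + 43b = −102.6;  Station 9−Station 7: −122a + 223b = 72.8.
Solving gives a = 0.13994, b = 0.40302.
Gradient magnitude |∇z| = √(a² + b²) = √(0.01958 + 0.16242) = 0.42662.
True dip = arctan(0.42662) = 23.1°, dipping toward SSW (azimuth ≈ 199°).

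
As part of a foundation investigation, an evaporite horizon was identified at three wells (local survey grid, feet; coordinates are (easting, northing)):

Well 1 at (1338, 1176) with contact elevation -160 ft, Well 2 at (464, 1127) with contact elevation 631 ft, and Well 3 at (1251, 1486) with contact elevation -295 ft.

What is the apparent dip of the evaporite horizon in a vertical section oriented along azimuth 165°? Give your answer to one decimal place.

Two edge vectors: Well 1→Well 2 = (-874, -49, 791), Well 1→Well 3 = (-87, 310, -135).
Normal n = (Well 1→Well 2) × (Well 1→Well 3) = (-238595, -186807, -275203).
So ∂z/∂E = −n_x/n_z = −0.86698 and ∂z/∂N = −n_y/n_z = −0.67880.
Unit vector along 165° is (sin 165°, cos 165°) = (0.2588, -0.9659).
Slope in that direction = a·(0.2588) + b·(-0.9659) = 0.43128.
Apparent dip = arctan|0.43128| = 23.3° (true dip is 47.8°, so apparent ≤ true as expected).

23.3°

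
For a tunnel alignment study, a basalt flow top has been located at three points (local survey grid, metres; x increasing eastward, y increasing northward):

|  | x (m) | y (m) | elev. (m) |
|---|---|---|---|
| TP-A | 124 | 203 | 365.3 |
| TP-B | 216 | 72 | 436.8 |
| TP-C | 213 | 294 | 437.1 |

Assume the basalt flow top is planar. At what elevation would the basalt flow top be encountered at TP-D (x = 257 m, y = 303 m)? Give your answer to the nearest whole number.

Two edge vectors: TP-A→TP-B = (92, -131, 71.5), TP-A→TP-C = (89, 91, 71.8).
Normal n = (TP-A→TP-B) × (TP-A→TP-C) = (-15912.3, -242.1, 20031).
So ∂z/∂x = −n_x/n_z = 0.79438 and ∂z/∂y = −n_y/n_z = 0.01209.
Intercept c from TP-A: 365.3 − 98.50 − 2.45 = 264.34.
At (257, 303): z = 204.2 + 3.7 + 264.34 = 472.2 m.

472 m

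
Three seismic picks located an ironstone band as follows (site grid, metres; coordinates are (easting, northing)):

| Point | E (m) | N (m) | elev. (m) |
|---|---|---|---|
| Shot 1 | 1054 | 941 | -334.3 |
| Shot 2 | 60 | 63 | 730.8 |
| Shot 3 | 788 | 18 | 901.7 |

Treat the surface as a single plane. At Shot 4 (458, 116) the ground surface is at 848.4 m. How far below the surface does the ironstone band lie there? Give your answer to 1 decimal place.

Let the plane be z = a·E + b·N + c.
Shot 2−Shot 1: −994a − 878b = 1065.1;  Shot 3−Shot 1: −266a − 923b = 1236.
Solving gives a = 0.149318, b = −1.382144.
Then c = -334.3 − a·1054 − b·941 = 808.92.
At (458, 116): z_contact = 68.39 − 160.33 + 808.92 = 716.97 m.
Depth below ground = 848.4 − 716.97 = 131.4 m.

131.4 m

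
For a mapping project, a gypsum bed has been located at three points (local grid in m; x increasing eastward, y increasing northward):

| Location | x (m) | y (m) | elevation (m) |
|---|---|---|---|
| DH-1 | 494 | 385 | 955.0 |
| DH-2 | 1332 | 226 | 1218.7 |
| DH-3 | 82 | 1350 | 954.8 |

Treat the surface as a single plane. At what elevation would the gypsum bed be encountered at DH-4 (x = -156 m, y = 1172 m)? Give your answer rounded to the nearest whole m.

847 m

Two edge vectors: DH-1→DH-2 = (838, -159, 263.7), DH-1→DH-3 = (-412, 965, -0.2).
Normal n = (DH-1→DH-2) × (DH-1→DH-3) = (-254438.7, -108476.8, 743162).
So ∂z/∂x = −n_x/n_z = 0.34237 and ∂z/∂y = −n_y/n_z = 0.14597.
Intercept c from DH-1: 955 − 169.13 − 56.20 = 729.67.
At (-156, 1172): z = −53.4 + 171.1 + 729.67 = 847.3 m.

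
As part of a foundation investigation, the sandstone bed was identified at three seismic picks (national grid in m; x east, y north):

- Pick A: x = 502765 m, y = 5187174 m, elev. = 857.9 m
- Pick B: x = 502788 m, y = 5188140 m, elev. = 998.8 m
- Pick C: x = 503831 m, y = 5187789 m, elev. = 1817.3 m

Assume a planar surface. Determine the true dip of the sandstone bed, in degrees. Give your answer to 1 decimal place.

Let the plane be z = a·x + b·y + c.
Pick B−Pick A: 23a + 966b = 140.9;  Pick C−Pick A: 1066a + 615b = 959.4.
Solving gives a = 0.82721, b = 0.12616.
Gradient magnitude |∇z| = √(a² + b²) = √(0.68428 + 0.01592) = 0.83678.
True dip = arctan(0.83678) = 39.9°, dipping toward W (azimuth ≈ 261°).

39.9°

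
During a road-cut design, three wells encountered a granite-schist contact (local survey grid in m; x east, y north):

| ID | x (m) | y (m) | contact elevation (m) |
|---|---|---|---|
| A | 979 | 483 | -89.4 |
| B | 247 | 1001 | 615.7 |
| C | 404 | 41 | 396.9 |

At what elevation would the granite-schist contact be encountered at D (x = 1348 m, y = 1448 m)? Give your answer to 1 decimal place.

Let the plane be z = a·x + b·y + c.
B−A: −732a + 518b = 705.1;  C−A: −575a − 442b = 486.3.
Solving gives a = −0.906925, b = 0.079597.
Then c = -89.4 − a·979 − b·483 = 760.03.
At (1348, 1448): z = −1222.5 + 115.3 + 760.03 = -347.2 m.

-347.2 m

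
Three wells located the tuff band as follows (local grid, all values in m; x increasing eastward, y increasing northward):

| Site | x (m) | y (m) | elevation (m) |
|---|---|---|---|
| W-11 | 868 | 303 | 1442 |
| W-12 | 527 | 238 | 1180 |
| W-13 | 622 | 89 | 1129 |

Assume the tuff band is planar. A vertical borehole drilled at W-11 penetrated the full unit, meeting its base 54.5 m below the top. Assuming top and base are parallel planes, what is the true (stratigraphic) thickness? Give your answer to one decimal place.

Let the plane be z = a·x + b·y + c.
W-12−W-11: −341a − 65b = −262;  W-13−W-11: −246a − 214b = −313.
Solving gives a = 0.62690, b = 0.74198.
|∇z| = √(a²+b²) = 0.97136, so dip δ = arctan(0.97136) = 44.17°.
True thickness = vertical thickness × cos δ = 54.5 × cos 44.17° = 39.1 m.

39.1 m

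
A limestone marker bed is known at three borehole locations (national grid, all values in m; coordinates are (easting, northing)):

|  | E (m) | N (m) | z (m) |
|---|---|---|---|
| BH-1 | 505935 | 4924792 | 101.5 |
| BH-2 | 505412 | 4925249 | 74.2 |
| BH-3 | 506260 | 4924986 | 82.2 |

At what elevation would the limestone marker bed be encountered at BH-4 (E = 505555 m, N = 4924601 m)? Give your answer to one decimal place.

Let the plane be z = a·E + b·N + c.
BH-2−BH-1: −523a + 457b = −27.3;  BH-3−BH-1: 325a + 194b = −19.3.
Solving gives a = −0.014096333, b = −0.075869545.
Then c = 101.5 − a·505935 − b·4924792 = 380875.06.
At (505555, 4924601): z = −7126.5 − 373627.2 + 380875.06 = 121.3 m.

121.3 m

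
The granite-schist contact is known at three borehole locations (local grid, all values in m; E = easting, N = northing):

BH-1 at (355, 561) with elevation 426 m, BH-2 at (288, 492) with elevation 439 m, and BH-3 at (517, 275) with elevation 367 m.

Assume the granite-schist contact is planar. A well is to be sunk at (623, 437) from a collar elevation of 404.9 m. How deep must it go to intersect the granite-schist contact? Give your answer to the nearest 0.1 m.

Two edge vectors: BH-1→BH-2 = (-67, -69, 13), BH-1→BH-3 = (162, -286, -59).
Normal n = (BH-1→BH-2) × (BH-1→BH-3) = (7789, -1847, 30340).
So ∂z/∂E = −n_x/n_z = −0.25672 and ∂z/∂N = −n_y/n_z = 0.06088.
Intercept c from BH-1: 426 + 91.14 − 34.15 = 482.99.
At (623, 437): z_contact = −159.94 + 26.60 + 482.99 = 349.65 m.
Depth below ground = 404.9 − 349.65 = 55.3 m.

55.3 m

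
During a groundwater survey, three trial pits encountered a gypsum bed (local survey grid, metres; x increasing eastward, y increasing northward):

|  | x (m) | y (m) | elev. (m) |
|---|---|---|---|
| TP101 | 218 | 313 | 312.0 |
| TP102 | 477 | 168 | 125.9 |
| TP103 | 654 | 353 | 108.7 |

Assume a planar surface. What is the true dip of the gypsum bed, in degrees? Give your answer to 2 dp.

Two edge vectors: TP101→TP102 = (259, -145, -186.1), TP101→TP103 = (436, 40, -203.3).
Normal n = (TP101→TP102) × (TP101→TP103) = (36922.5, -28484.9, 73580).
So ∂z/∂x = −n_x/n_z = −0.50180 and ∂z/∂y = −n_y/n_z = 0.38713.
Gradient magnitude |∇z| = √(a² + b²) = √(0.25180 + 0.14987) = 0.63378.
True dip = arctan(0.63378) = 32.37°, dipping toward SE (azimuth ≈ 128°).

32.37°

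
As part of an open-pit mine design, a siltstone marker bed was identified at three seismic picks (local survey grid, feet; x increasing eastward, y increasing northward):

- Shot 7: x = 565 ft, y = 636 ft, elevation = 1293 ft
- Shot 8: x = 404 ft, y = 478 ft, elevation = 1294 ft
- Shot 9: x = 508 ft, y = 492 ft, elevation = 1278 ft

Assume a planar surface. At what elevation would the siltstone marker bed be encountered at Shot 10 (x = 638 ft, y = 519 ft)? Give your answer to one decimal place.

1259.7 ft

Let the plane be z = a·x + b·y + c.
Shot 8−Shot 7: −161a − 158b = 1;  Shot 9−Shot 7: −57a − 144b = −15.
Solving gives a = −0.17732, b = 0.17435.
Then c = 1293 − a·565 − b·636 = 1282.29.
At (638, 519): z = −113.1 + 90.5 + 1282.29 = 1259.7 ft.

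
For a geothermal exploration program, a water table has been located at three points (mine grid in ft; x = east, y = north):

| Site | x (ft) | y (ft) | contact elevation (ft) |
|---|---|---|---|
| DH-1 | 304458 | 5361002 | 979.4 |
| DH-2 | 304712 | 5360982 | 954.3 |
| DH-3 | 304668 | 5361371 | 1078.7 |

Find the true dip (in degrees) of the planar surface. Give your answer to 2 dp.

17.75°

Two edge vectors: DH-1→DH-2 = (254, -20, -25.1), DH-1→DH-3 = (210, 369, 99.3).
Normal n = (DH-1→DH-2) × (DH-1→DH-3) = (7275.9, -30493.2, 97926).
So ∂z/∂x = −n_x/n_z = −0.07430 and ∂z/∂y = −n_y/n_z = 0.31139.
Gradient magnitude |∇z| = √(a² + b²) = √(0.00552 + 0.09696) = 0.32013.
True dip = arctan(0.32013) = 17.75°, dipping toward SSE (azimuth ≈ 167°).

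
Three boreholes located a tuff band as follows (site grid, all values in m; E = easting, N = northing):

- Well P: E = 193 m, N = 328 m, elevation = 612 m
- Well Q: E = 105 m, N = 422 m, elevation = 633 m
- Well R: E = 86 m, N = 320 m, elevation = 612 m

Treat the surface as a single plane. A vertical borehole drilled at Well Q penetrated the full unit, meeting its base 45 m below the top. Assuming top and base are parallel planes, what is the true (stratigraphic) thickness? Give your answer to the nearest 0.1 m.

Let the plane be z = a·E + b·N + c.
Well Q−Well P: −88a + 94b = 21;  Well R−Well P: −107a − 8b = 0.
Solving gives a = −0.01561, b = 0.20879.
|∇z| = √(a²+b²) = 0.20937, so dip δ = arctan(0.20937) = 11.83°.
True thickness = vertical thickness × cos δ = 45 × cos 11.83° = 44.0 m.

44.0 m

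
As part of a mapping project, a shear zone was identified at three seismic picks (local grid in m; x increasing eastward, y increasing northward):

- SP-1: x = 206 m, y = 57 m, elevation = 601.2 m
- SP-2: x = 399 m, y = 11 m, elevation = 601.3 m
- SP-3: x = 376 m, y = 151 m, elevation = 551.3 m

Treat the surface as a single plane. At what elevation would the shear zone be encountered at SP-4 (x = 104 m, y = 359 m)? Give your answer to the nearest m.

498 m

Let the plane be z = a·x + b·y + c.
SP-2−SP-1: 193a − 46b = 0.1;  SP-3−SP-1: 170a + 94b = −49.9.
Solving gives a = −0.08805, b = −0.37161.
Then c = 601.2 − a·206 − b·57 = 640.52.
At (104, 359): z = −9.2 − 133.4 + 640.52 = 498.0 m.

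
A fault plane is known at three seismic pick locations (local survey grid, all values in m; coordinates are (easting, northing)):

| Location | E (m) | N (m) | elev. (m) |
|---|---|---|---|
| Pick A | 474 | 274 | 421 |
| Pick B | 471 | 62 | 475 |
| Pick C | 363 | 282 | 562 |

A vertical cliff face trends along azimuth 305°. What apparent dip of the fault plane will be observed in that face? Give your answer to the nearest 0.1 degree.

42.6°

Two edge vectors: Pick A→Pick B = (-3, -212, 54), Pick A→Pick C = (-111, 8, 141).
Normal n = (Pick A→Pick B) × (Pick A→Pick C) = (-30324, -5571, -23556).
So ∂z/∂E = −n_x/n_z = −1.28732 and ∂z/∂N = −n_y/n_z = −0.23650.
Unit vector along 305° is (sin 305°, cos 305°) = (-0.8192, 0.5736).
Slope in that direction = a·(-0.8192) + b·(0.5736) = 0.91886.
Apparent dip = arctan|0.91886| = 42.6° (true dip is 52.6°, so apparent ≤ true as expected).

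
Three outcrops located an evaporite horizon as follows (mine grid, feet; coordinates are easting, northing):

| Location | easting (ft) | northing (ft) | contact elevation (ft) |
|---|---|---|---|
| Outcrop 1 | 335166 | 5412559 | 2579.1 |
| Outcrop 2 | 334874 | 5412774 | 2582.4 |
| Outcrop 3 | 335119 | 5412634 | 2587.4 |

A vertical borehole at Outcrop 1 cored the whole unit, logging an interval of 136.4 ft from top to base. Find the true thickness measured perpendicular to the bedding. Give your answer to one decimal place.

Let the plane be z = a·easting + b·northing + c.
Outcrop 2−Outcrop 1: −292a + 215b = 3.3;  Outcrop 3−Outcrop 1: −47a + 75b = 8.3.
Solving gives a = 0.13031, b = 0.19233.
|∇z| = √(a²+b²) = 0.23232, so dip δ = arctan(0.23232) = 13.08°.
True thickness = vertical thickness × cos δ = 136.4 × cos 13.08° = 132.9 ft.

132.9 ft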